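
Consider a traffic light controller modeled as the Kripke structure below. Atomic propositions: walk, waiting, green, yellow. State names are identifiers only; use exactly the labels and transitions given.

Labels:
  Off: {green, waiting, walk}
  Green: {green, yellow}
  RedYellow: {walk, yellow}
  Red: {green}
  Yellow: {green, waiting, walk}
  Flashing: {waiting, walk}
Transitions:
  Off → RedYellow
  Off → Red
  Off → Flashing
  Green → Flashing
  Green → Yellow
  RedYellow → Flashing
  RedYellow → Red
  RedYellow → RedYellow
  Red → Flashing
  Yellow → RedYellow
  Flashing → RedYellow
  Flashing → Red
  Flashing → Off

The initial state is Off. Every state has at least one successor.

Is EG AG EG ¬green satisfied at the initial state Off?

Violated

States satisfying AG EG ¬green: ∅.
States satisfying EG AG EG ¬green: ∅.
No suitable path/successor from Off witnesses the formula.
Off ∉ Sat(EG AG EG ¬green).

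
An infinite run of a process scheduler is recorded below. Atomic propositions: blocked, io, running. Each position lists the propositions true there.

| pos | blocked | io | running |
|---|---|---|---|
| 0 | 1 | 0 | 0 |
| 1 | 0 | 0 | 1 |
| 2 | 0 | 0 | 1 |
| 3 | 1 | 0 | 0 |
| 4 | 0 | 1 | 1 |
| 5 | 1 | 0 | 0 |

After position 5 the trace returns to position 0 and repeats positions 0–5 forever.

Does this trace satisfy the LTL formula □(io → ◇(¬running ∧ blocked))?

Yes

io → ◇(¬running ∧ blocked) holds at every position 0..5, and those are all positions ever visited, so □(io → ◇(¬running ∧ blocked)) holds.
Positions where io holds: 4.
Check ◇(¬running ∧ blocked) at each: 4→ok.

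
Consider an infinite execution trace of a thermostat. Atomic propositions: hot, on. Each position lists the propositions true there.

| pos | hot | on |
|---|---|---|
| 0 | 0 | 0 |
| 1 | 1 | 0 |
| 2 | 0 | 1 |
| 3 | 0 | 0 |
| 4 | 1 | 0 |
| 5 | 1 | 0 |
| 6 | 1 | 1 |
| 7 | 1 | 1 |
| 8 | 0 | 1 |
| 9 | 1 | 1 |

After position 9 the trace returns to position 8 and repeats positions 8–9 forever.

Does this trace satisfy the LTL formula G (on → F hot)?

on → F hot holds at every position 0..9, and those are all positions ever visited, so G (on → F hot) holds.
Positions where on holds: 2, 6, 7, 8, 9.
Check F hot at each: 2→ok, 6→ok, 7→ok, 8→ok, 9→ok.

Satisfied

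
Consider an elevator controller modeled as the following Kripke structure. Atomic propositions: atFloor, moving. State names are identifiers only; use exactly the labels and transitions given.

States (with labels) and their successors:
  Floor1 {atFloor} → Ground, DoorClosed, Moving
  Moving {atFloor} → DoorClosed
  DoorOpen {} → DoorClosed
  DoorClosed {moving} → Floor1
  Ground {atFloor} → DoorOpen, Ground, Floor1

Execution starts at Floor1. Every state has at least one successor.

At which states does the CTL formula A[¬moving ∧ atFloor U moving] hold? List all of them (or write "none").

{Moving, DoorClosed}

States satisfying ¬moving ∧ atFloor: {Floor1, Moving, Ground}.
States satisfying moving: {DoorClosed}.
States satisfying A[¬moving ∧ atFloor U moving]: {Moving, DoorClosed}.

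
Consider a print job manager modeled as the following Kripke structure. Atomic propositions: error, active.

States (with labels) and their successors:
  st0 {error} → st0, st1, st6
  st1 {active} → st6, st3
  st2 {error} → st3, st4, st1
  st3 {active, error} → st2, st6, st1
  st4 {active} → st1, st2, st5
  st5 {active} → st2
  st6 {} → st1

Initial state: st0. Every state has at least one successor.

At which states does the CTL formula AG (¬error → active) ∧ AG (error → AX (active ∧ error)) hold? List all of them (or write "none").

none

States satisfying ¬error → active: {st0, st1, st2, st3, st4, st5}.
States satisfying AG (¬error → active): ∅.
States satisfying error → AX (active ∧ error): {st1, st4, st5, st6}.
States satisfying AG (error → AX (active ∧ error)): ∅.
States satisfying AG (¬error → active) ∧ AG (error → AX (active ∧ error)): ∅.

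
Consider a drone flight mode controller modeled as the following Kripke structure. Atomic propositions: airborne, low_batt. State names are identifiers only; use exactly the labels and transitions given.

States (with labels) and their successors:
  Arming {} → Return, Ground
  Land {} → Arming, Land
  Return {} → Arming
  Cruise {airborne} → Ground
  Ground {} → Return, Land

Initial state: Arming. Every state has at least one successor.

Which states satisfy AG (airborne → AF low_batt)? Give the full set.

States satisfying airborne → AF low_batt: {Arming, Land, Return, Ground}.
States satisfying AG (airborne → AF low_batt): {Arming, Land, Return, Ground}.

{Arming, Land, Return, Ground}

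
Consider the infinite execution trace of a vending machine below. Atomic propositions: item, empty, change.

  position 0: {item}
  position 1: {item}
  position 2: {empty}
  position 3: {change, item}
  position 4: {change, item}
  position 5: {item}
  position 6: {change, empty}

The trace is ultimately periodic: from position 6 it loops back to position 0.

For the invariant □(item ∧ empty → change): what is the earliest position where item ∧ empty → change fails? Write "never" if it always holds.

item ∧ empty → change holds at every position 0..6, and those are all the positions the trace ever visits, so the invariant □(item ∧ empty → change) is never violated.

never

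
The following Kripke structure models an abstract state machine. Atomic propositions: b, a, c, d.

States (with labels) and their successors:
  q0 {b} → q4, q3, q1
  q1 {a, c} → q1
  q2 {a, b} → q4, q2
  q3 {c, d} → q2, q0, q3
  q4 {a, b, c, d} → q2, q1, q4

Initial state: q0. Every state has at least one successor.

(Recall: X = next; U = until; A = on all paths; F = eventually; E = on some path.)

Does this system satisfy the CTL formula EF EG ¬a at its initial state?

Yes

States satisfying EG ¬a: {q0, q3}.
States satisfying EF EG ¬a: {q0, q3}.
Some path from q0 reaches a state where EG ¬a holds.
q0 ∈ Sat(EF EG ¬a).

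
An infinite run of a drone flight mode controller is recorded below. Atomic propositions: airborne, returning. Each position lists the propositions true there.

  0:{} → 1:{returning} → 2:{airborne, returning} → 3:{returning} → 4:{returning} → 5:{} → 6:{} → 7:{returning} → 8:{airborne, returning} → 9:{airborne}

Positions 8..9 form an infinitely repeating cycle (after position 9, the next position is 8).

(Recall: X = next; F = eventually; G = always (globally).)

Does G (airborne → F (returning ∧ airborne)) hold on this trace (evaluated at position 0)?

Holds

airborne → F (returning ∧ airborne) holds at every position 0..9, and those are all positions ever visited, so G (airborne → F (returning ∧ airborne)) holds.
Positions where airborne holds: 2, 8, 9.
Check F (returning ∧ airborne) at each: 2→ok, 8→ok, 9→ok.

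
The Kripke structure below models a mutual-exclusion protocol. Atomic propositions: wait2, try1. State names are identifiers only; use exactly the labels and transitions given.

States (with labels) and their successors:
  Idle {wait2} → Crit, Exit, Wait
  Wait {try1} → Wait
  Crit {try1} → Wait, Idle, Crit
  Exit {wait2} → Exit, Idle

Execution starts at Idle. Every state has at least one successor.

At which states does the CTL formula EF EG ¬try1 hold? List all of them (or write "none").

States satisfying EG ¬try1: {Idle, Exit}.
States satisfying EF EG ¬try1: {Idle, Crit, Exit}.

{Idle, Crit, Exit}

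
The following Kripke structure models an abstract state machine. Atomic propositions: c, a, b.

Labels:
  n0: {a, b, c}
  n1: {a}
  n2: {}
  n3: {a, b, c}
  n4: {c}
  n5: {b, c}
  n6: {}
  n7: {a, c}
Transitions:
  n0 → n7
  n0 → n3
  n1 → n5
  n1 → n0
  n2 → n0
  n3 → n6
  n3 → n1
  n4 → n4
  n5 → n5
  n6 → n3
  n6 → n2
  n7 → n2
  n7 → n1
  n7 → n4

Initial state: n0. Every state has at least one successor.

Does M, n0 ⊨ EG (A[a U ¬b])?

States satisfying A[a U ¬b]: {n0, n1, n2, n3, n4, n6, n7}.
States satisfying EG (A[a U ¬b]): {n0, n1, n2, n3, n4, n6, n7}.
n0 ∈ Sat(EG (A[a U ¬b])).

Yes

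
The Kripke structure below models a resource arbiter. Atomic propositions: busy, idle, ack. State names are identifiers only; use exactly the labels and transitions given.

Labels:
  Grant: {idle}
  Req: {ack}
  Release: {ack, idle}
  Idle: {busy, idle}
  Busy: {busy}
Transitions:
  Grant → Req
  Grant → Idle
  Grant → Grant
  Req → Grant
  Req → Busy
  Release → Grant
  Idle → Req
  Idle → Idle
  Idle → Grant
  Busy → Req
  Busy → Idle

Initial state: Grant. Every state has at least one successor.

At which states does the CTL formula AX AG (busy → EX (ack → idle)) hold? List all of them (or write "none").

{Grant, Req, Release, Idle, Busy}

States satisfying AG (busy → EX (ack → idle)): {Grant, Req, Release, Idle, Busy}.
States satisfying AX AG (busy → EX (ack → idle)): {Grant, Req, Release, Idle, Busy}.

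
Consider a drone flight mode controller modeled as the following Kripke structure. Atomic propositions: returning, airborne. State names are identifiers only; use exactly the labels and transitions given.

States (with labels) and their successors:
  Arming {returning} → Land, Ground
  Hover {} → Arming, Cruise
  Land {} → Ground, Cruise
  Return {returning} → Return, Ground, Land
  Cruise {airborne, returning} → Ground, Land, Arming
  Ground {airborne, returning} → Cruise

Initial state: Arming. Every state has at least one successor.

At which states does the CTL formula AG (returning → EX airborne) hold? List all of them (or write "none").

States satisfying returning → EX airborne: {Arming, Hover, Land, Return, Cruise, Ground}.
States satisfying AG (returning → EX airborne): {Arming, Hover, Land, Return, Cruise, Ground}.

{Arming, Hover, Land, Return, Cruise, Ground}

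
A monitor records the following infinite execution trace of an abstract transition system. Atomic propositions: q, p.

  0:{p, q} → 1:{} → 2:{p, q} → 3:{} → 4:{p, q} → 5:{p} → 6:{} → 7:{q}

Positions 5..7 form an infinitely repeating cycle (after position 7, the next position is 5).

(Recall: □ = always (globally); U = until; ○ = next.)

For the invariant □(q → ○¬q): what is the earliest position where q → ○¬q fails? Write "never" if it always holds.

never

q → ○¬q holds at every position 0..7, and those are all the positions the trace ever visits, so the invariant □(q → ○¬q) is never violated.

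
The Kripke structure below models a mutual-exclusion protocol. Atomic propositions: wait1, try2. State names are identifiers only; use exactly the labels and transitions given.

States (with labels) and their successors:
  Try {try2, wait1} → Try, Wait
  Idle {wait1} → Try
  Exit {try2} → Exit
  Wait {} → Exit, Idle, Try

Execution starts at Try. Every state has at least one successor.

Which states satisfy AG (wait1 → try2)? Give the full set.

States satisfying wait1 → try2: {Try, Exit, Wait}.
States satisfying AG (wait1 → try2): {Exit}.

{Exit}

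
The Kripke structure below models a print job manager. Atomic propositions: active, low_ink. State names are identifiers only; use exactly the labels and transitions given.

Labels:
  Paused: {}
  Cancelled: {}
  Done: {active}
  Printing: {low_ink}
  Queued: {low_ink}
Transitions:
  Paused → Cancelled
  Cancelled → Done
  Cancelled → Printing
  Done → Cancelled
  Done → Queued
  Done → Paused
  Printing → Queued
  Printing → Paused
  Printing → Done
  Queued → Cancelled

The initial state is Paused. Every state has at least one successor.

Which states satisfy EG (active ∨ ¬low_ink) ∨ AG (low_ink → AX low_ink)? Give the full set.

States satisfying active ∨ ¬low_ink: {Paused, Cancelled, Done}.
States satisfying EG (active ∨ ¬low_ink): {Paused, Cancelled, Done}.
States satisfying low_ink → AX low_ink: {Paused, Cancelled, Done}.
States satisfying AG (low_ink → AX low_ink): ∅.
States satisfying EG (active ∨ ¬low_ink) ∨ AG (low_ink → AX low_ink): {Paused, Cancelled, Done}.

{Paused, Cancelled, Done}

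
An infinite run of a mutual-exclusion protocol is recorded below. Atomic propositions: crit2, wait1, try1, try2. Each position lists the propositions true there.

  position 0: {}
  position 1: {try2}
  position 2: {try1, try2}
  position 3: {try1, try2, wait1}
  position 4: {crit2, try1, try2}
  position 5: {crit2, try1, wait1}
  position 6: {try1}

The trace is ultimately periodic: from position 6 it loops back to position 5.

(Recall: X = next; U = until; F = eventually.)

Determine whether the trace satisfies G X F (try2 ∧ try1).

X F (try2 ∧ try1) must hold at every position from 0 onward. It fails at position 4, so G X F (try2 ∧ try1) is false.

Does not hold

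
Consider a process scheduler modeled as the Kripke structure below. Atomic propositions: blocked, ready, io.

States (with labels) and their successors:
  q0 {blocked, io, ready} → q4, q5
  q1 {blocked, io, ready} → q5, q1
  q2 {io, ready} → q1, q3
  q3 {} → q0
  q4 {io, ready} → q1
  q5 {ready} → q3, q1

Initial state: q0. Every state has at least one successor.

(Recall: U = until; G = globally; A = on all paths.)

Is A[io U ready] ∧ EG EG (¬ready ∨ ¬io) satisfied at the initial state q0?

Violated

States satisfying io: {q0, q1, q2, q4}.
States satisfying ready: {q0, q1, q2, q4, q5}.
States satisfying A[io U ready]: {q0, q1, q2, q4, q5}.
States satisfying EG (¬ready ∨ ¬io): ∅.
States satisfying EG EG (¬ready ∨ ¬io): ∅.
States satisfying A[io U ready] ∧ EG EG (¬ready ∨ ¬io): ∅.
q0 ∉ Sat(A[io U ready] ∧ EG EG (¬ready ∨ ¬io)).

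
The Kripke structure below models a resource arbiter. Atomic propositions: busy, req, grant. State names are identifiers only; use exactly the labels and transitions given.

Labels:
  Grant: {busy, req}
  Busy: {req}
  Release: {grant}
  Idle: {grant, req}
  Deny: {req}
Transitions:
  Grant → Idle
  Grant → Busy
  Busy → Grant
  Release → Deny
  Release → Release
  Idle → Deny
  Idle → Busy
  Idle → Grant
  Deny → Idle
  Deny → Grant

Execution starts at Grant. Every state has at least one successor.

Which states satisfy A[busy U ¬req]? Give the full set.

States satisfying busy: {Grant}.
States satisfying ¬req: {Release}.
States satisfying A[busy U ¬req]: {Release}.

{Release}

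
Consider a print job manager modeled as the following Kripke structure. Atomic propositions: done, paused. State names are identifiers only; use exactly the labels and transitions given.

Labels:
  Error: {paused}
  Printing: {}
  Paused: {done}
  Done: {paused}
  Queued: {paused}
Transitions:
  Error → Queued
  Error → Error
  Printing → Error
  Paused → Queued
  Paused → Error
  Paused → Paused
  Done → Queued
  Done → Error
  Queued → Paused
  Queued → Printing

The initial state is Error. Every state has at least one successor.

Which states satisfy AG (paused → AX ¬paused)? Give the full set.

States satisfying paused → AX ¬paused: {Printing, Paused, Queued}.
States satisfying AG (paused → AX ¬paused): ∅.

none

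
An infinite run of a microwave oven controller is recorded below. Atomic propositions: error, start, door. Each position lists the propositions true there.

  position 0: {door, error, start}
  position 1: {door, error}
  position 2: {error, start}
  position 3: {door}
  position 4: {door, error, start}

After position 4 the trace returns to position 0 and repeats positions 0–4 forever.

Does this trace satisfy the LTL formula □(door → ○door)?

door → ○door must hold at every position from 0 onward. It fails at position 1, so □(door → ○door) is false.
Positions where door holds: 0, 1, 3, 4.
Check ○door at each: 0→ok, 1→fails, 3→ok, 4→ok.

Does not hold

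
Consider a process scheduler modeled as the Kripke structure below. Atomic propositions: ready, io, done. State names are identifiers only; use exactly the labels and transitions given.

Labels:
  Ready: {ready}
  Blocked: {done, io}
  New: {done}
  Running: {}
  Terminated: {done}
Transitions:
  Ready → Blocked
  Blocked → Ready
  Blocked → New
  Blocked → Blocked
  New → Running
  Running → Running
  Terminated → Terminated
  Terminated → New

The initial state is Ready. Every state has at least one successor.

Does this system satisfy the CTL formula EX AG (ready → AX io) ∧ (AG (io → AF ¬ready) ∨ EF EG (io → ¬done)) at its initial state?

Holds

States satisfying AG (ready → AX io): {Ready, Blocked, New, Running, Terminated}.
States satisfying EX AG (ready → AX io): {Ready, Blocked, New, Running, Terminated}.
States satisfying io → AF ¬ready: {Ready, Blocked, New, Running, Terminated}.
States satisfying AG (io → AF ¬ready): {Ready, Blocked, New, Running, Terminated}.
States satisfying EG (io → ¬done): {New, Running, Terminated}.
States satisfying EF EG (io → ¬done): {Ready, Blocked, New, Running, Terminated}.
States satisfying AG (io → AF ¬ready) ∨ EF EG (io → ¬done): {Ready, Blocked, New, Running, Terminated}.
States satisfying EX AG (ready → AX io) ∧ (AG (io → AF ¬ready) ∨ EF EG (io → ¬done)): {Ready, Blocked, New, Running, Terminated}.
Ready ∈ Sat(EX AG (ready → AX io) ∧ (AG (io → AF ¬ready) ∨ EF EG (io → ¬done))).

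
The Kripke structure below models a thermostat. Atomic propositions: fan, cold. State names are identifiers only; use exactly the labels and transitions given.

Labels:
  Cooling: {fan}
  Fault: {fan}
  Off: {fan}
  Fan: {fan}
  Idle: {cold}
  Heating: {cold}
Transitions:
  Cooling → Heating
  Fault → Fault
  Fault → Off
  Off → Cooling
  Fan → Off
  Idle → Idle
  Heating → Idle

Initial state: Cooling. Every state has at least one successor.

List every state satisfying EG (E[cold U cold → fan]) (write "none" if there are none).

{Fault}

States satisfying E[cold U cold → fan]: {Cooling, Fault, Off, Fan}.
States satisfying EG (E[cold U cold → fan]): {Fault}.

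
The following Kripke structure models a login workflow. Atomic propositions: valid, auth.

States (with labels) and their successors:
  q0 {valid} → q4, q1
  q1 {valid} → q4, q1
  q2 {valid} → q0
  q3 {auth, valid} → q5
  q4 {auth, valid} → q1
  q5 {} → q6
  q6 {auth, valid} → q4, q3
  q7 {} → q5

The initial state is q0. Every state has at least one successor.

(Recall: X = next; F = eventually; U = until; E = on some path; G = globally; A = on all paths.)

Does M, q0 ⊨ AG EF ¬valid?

No

States satisfying EF ¬valid: {q3, q5, q6, q7}.
States satisfying AG EF ¬valid: ∅.
q0 is reachable from q0 and violates EF ¬valid, so AG fails at q0.
q0 ∉ Sat(AG EF ¬valid).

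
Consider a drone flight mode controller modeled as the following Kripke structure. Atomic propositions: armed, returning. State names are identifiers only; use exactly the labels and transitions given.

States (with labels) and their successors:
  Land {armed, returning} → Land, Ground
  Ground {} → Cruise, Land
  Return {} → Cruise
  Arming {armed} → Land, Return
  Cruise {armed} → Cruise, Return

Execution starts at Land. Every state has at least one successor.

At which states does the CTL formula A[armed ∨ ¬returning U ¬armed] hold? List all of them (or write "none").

{Ground, Return}

States satisfying armed ∨ ¬returning: {Land, Ground, Return, Arming, Cruise}.
States satisfying ¬armed: {Ground, Return}.
States satisfying A[armed ∨ ¬returning U ¬armed]: {Ground, Return}.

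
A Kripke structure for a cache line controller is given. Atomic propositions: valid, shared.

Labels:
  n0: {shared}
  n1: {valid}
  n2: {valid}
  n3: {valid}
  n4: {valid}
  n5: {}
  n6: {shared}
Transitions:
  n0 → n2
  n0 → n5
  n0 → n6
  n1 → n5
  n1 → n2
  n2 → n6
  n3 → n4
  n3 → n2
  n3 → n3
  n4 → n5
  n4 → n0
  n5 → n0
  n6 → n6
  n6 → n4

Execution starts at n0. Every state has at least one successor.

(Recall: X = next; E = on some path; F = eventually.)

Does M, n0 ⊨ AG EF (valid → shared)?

Holds

States satisfying EF (valid → shared): {n0, n1, n2, n3, n4, n5, n6}.
States satisfying AG EF (valid → shared): {n0, n1, n2, n3, n4, n5, n6}.
Every state reachable from n0 satisfies EF (valid → shared).
n0 ∈ Sat(AG EF (valid → shared)).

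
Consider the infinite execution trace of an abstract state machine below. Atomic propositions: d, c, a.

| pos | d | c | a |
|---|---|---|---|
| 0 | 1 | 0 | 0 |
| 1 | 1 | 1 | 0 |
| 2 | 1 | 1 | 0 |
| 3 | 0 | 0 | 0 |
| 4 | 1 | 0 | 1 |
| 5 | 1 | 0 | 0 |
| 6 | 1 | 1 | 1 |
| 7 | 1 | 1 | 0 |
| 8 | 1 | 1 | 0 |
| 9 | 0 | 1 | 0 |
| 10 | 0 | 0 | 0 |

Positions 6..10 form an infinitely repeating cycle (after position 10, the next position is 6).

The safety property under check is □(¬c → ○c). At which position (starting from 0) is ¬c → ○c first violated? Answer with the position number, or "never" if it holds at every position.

Check ¬c → ○c at each position in order: 0 ✓, 1 ✓, 2 ✓.
At position 3 the labels are {} and the next position 4 has {a, d}, so ¬c → ○c is false there. This is the first violation.

3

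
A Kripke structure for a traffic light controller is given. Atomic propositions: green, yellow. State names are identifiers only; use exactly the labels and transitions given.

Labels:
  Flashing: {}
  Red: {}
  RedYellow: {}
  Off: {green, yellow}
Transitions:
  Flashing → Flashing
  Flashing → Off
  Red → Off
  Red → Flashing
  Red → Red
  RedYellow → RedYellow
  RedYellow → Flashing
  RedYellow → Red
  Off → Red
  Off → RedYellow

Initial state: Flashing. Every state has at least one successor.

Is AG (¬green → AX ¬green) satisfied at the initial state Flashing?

States satisfying ¬green → AX ¬green: {RedYellow, Off}.
States satisfying AG (¬green → AX ¬green): ∅.
Flashing is reachable from Flashing and violates ¬green → AX ¬green, so AG fails at Flashing.
Flashing ∉ Sat(AG (¬green → AX ¬green)).

Violated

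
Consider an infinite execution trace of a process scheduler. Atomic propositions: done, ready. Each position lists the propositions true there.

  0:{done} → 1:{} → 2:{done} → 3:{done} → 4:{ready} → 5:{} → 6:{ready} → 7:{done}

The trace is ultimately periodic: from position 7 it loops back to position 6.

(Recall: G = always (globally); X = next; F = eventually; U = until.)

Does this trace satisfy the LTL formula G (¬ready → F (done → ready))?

¬ready → F (done → ready) holds at every position 0..7, and those are all positions ever visited, so G (¬ready → F (done → ready)) holds.
Positions where ¬ready holds: 0, 1, 2, 3, 5, 7.
Check F (done → ready) at each: 0→ok, 1→ok, 2→ok, 3→ok, 5→ok, 7→ok.

Yes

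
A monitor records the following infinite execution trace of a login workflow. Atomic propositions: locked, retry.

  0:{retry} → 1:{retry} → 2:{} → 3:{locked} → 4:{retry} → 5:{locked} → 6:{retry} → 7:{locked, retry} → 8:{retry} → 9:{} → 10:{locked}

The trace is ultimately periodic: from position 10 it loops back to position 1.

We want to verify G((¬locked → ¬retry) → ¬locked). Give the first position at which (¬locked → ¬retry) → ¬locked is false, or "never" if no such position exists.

3

Check (¬locked → ¬retry) → ¬locked at each position in order: 0 ✓, 1 ✓, 2 ✓.
At position 3 the labels are {locked}, so (¬locked → ¬retry) → ¬locked is false there. This is the first violation.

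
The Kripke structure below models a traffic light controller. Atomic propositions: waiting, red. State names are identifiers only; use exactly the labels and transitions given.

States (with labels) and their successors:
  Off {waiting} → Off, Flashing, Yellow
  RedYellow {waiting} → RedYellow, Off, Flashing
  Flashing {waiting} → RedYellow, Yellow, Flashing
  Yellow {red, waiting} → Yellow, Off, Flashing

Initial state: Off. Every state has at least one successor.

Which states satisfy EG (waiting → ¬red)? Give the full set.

{Off, RedYellow, Flashing}

States satisfying waiting → ¬red: {Off, RedYellow, Flashing}.
States satisfying EG (waiting → ¬red): {Off, RedYellow, Flashing}.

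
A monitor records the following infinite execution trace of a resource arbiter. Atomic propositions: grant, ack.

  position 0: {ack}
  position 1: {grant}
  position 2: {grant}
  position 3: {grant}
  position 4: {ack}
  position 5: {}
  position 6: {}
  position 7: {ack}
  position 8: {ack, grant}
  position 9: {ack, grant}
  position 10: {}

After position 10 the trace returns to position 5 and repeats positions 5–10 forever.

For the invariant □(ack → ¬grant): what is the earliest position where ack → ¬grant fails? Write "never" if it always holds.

8

Check ack → ¬grant at each position in order: 0 ✓, 1 ✓, 2 ✓, 3 ✓, 4 ✓, 5 ✓, 6 ✓, 7 ✓.
At position 8 the labels are {ack, grant}, so ack → ¬grant is false there. This is the first violation.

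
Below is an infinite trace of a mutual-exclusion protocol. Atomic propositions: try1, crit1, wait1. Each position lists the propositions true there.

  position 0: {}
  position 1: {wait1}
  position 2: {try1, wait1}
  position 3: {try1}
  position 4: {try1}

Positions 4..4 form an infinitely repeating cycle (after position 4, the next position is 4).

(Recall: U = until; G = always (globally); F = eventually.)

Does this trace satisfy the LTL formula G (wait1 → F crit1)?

No

wait1 → F crit1 must hold at every position from 0 onward. It fails at position 1, so G (wait1 → F crit1) is false.
Positions where wait1 holds: 1, 2.
Check F crit1 at each: 1→fails, 2→fails.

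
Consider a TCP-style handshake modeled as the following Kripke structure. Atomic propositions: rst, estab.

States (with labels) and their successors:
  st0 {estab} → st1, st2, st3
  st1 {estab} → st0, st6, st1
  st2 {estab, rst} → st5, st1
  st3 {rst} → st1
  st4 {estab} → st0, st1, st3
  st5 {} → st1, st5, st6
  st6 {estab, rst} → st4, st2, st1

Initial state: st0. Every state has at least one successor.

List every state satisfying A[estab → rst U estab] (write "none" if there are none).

{st0, st1, st2, st3, st4, st6}

States satisfying estab → rst: {st2, st3, st5, st6}.
States satisfying estab: {st0, st1, st2, st4, st6}.
States satisfying A[estab → rst U estab]: {st0, st1, st2, st3, st4, st6}.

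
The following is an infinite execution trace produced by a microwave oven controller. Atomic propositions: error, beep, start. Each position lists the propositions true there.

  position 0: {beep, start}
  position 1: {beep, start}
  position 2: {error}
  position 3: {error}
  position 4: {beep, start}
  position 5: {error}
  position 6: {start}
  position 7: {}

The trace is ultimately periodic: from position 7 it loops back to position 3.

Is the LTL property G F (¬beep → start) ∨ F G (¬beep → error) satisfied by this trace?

Holds

F (¬beep → start) holds at every position 0..7, and those are all positions ever visited, so G F (¬beep → start) holds.
G (¬beep → error) is false at every position 0..7, so it never becomes true and F G (¬beep → error) fails.
At position 0: G F (¬beep → start) is true; F G (¬beep → error) is false; so G F (¬beep → start) ∨ F G (¬beep → error) is true.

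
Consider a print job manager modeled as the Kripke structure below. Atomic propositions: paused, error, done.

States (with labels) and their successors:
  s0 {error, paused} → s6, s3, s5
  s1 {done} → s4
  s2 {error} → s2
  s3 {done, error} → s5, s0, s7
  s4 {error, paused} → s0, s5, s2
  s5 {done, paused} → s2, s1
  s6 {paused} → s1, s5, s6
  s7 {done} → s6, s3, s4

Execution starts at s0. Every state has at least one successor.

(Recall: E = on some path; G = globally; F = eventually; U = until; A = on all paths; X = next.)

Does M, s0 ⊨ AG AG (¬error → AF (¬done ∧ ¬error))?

Does not hold

States satisfying AG (¬error → AF (¬done ∧ ¬error)): {s2}.
States satisfying AG AG (¬error → AF (¬done ∧ ¬error)): {s2}.
s0 is reachable from s0 and violates AG (¬error → AF (¬done ∧ ¬error)), so AG fails at s0.
s0 ∉ Sat(AG AG (¬error → AF (¬done ∧ ¬error))).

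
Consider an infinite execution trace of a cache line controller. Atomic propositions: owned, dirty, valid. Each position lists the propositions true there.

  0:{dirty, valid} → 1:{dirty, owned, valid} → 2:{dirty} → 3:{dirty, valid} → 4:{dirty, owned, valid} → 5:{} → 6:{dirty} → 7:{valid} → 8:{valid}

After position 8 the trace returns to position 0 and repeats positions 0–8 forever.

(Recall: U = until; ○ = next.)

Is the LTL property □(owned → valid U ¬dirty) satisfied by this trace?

owned → valid U ¬dirty must hold at every position from 0 onward. It fails at position 1, so □(owned → valid U ¬dirty) is false.
Positions where owned holds: 1, 4.
Check valid U ¬dirty at each: 1→fails, 4→ok.

No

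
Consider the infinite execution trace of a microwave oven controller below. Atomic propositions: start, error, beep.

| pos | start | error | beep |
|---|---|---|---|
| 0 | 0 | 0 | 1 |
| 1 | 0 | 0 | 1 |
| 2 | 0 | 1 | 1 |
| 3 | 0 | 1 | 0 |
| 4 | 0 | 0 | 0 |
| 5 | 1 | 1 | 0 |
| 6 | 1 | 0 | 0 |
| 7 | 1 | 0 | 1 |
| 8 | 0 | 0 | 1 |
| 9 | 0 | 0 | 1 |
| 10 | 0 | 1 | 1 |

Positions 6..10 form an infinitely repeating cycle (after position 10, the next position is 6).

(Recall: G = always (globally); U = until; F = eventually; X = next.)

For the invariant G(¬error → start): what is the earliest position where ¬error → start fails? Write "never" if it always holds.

At position 0 the labels are {beep}, so ¬error → start is false there. This is the first violation.

0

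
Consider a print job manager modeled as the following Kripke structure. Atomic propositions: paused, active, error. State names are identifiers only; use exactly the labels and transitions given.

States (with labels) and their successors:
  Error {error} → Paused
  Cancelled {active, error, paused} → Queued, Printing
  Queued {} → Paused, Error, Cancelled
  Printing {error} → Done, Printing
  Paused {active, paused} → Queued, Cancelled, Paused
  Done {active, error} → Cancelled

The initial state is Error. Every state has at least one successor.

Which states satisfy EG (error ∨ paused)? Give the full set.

States satisfying error ∨ paused: {Error, Cancelled, Printing, Paused, Done}.
States satisfying EG (error ∨ paused): {Error, Cancelled, Printing, Paused, Done}.

{Error, Cancelled, Printing, Paused, Done}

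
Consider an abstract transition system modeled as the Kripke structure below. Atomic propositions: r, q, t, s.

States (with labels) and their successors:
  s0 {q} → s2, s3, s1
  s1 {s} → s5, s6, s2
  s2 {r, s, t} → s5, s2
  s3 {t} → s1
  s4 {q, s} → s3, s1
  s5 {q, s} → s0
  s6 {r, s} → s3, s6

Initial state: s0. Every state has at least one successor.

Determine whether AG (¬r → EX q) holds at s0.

States satisfying ¬r → EX q: {s1, s2, s5, s6}.
States satisfying AG (¬r → EX q): ∅.
s0 is reachable from s0 and violates ¬r → EX q, so AG fails at s0.
s0 ∉ Sat(AG (¬r → EX q)).

No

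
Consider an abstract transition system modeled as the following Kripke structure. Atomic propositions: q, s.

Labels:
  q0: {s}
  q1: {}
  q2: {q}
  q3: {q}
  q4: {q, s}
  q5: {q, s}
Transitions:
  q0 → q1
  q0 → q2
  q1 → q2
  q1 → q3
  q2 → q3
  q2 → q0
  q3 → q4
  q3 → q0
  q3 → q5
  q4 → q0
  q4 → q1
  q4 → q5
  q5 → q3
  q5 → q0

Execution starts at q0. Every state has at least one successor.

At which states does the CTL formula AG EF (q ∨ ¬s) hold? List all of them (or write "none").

{q0, q1, q2, q3, q4, q5}

States satisfying EF (q ∨ ¬s): {q0, q1, q2, q3, q4, q5}.
States satisfying AG EF (q ∨ ¬s): {q0, q1, q2, q3, q4, q5}.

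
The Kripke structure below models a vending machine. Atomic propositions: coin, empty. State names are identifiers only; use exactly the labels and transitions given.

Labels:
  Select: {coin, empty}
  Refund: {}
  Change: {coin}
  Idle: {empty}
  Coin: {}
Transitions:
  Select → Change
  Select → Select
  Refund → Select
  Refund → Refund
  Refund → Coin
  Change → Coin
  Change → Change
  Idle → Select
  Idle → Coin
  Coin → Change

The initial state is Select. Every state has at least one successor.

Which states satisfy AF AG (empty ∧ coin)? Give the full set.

States satisfying AG (empty ∧ coin): ∅.
States satisfying AF AG (empty ∧ coin): ∅.

none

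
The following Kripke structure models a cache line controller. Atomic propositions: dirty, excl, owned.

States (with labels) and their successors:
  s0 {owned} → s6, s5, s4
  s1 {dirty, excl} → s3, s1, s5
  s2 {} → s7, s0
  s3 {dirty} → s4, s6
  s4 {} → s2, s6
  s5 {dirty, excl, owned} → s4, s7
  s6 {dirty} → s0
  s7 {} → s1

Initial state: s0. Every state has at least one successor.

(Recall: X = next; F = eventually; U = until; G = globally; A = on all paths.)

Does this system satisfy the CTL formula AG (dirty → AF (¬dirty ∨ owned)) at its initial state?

States satisfying dirty → AF (¬dirty ∨ owned): {s0, s2, s3, s4, s5, s6, s7}.
States satisfying AG (dirty → AF (¬dirty ∨ owned)): ∅.
s1 is reachable from s0 and violates dirty → AF (¬dirty ∨ owned), so AG fails at s0.
s0 ∉ Sat(AG (dirty → AF (¬dirty ∨ owned))).

No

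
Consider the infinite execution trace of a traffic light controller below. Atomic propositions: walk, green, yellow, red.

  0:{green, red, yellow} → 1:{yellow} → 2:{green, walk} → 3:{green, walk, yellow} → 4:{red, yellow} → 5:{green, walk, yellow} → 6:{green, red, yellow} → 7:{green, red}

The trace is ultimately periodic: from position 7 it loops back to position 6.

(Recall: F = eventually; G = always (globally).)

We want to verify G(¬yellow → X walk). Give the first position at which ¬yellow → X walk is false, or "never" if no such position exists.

7

Check ¬yellow → X walk at each position in order: 0 ✓, 1 ✓, 2 ✓, 3 ✓, 4 ✓, 5 ✓, 6 ✓.
At position 7 the labels are {green, red} and the next position 6 has {green, red, yellow}, so ¬yellow → X walk is false there. This is the first violation.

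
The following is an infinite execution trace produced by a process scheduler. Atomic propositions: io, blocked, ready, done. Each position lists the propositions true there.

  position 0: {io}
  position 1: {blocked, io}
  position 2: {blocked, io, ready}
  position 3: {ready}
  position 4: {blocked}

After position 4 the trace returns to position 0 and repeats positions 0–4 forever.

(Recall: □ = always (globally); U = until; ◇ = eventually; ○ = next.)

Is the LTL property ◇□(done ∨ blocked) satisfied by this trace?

□(done ∨ blocked) is false at every position 0..4, so it never becomes true and ◇□(done ∨ blocked) fails.

Violated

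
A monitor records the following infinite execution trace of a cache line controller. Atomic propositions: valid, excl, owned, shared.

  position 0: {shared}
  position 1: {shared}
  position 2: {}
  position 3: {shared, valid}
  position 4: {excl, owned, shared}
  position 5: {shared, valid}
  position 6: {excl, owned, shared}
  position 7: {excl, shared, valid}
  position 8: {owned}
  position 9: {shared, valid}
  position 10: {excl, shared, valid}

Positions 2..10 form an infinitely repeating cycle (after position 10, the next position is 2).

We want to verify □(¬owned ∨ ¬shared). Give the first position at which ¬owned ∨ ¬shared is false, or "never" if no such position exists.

4

Check ¬owned ∨ ¬shared at each position in order: 0 ✓, 1 ✓, 2 ✓, 3 ✓.
At position 4 the labels are {excl, owned, shared}, so ¬owned ∨ ¬shared is false there. This is the first violation.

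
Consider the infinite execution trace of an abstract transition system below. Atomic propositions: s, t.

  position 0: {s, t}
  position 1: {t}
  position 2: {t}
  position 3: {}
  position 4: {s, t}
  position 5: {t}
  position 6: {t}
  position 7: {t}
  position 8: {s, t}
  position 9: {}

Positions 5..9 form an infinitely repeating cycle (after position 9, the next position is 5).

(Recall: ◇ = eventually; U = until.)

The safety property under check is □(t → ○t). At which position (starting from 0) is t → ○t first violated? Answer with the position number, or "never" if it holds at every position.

2

Check t → ○t at each position in order: 0 ✓, 1 ✓.
At position 2 the labels are {t} and the next position 3 has {}, so t → ○t is false there. This is the first violation.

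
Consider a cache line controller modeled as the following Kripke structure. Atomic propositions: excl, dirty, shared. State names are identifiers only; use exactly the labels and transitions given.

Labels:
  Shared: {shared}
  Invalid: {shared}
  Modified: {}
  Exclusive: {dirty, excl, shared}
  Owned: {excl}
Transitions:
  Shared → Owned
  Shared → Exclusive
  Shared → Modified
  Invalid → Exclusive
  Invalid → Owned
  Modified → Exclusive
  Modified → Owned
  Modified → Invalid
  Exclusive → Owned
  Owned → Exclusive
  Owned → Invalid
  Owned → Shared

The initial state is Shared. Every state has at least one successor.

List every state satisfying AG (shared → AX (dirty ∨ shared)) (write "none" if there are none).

States satisfying shared → AX (dirty ∨ shared): {Modified, Owned}.
States satisfying AG (shared → AX (dirty ∨ shared)): ∅.

none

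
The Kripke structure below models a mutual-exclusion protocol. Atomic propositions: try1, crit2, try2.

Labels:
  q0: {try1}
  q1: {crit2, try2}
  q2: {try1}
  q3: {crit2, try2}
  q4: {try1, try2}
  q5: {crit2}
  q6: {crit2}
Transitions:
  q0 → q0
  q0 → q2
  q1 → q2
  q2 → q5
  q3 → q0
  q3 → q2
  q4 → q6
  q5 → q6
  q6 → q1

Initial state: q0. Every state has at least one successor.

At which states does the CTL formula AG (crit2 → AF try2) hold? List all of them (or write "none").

{q0, q1, q2, q3, q4, q5, q6}

States satisfying crit2 → AF try2: {q0, q1, q2, q3, q4, q5, q6}.
States satisfying AG (crit2 → AF try2): {q0, q1, q2, q3, q4, q5, q6}.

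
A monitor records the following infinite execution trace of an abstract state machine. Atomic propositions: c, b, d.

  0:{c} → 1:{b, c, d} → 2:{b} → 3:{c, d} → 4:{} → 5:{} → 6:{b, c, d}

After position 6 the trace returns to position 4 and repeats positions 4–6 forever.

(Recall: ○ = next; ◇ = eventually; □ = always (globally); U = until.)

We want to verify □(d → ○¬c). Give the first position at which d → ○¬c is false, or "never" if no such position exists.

never

d → ○¬c holds at every position 0..6, and those are all the positions the trace ever visits, so the invariant □(d → ○¬c) is never violated.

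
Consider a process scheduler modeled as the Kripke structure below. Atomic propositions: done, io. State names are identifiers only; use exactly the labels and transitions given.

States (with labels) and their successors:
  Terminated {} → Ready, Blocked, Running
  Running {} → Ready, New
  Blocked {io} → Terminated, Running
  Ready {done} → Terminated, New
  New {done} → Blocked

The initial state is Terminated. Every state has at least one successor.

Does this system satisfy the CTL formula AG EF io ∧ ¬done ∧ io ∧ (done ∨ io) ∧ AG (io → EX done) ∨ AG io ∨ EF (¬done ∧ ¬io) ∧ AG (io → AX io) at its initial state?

Does not hold

States satisfying EF io: {Terminated, Running, Blocked, Ready, New}.
States satisfying AG EF io: {Terminated, Running, Blocked, Ready, New}.
States satisfying ¬done: {Terminated, Running, Blocked}.
States satisfying ¬done ∧ io: {Blocked}.
States satisfying done ∨ io: {Blocked, Ready, New}.
States satisfying ¬done ∧ io ∧ (done ∨ io): {Blocked}.
States satisfying io → EX done: {Terminated, Running, Ready, New}.
States satisfying AG (io → EX done): ∅.
States satisfying ¬done ∧ io ∧ (done ∨ io) ∧ AG (io → EX done): ∅.
States satisfying io: {Blocked}.
States satisfying AG io: ∅.
States satisfying ¬done ∧ ¬io: {Terminated, Running}.
States satisfying EF (¬done ∧ ¬io): {Terminated, Running, Blocked, Ready, New}.
States satisfying io → AX io: {Terminated, Running, Ready, New}.
States satisfying AG (io → AX io): ∅.
States satisfying EF (¬done ∧ ¬io) ∧ AG (io → AX io): ∅.
States satisfying AG io ∨ EF (¬done ∧ ¬io) ∧ AG (io → AX io): ∅.
States satisfying AG EF io ∧ ¬done ∧ io ∧ (done ∨ io) ∧ AG (io → EX done) ∨ AG io ∨ EF (¬done ∧ ¬io) ∧ AG (io → AX io): ∅.
Terminated ∉ Sat(AG EF io ∧ ¬done ∧ io ∧ (done ∨ io) ∧ AG (io → EX done) ∨ AG io ∨ EF (¬done ∧ ¬io) ∧ AG (io → AX io)).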